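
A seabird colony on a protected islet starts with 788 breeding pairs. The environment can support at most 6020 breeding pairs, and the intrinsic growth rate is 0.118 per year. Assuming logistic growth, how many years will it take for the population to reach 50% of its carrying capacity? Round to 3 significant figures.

16.0 years

A = (K − N₀)/N₀ = (6020 − 788)/788 = 6.6396.
Solve 6020/(1 + 6.6396·e^(−0.118t)) = 3010: 1 + 6.6396·e^(−0.118t) = 2, so e^(−0.118t) = 0.150612.
−0.118·t = ln(0.150612) = -1.8931, so t = 1.8931/0.118 = 16.043.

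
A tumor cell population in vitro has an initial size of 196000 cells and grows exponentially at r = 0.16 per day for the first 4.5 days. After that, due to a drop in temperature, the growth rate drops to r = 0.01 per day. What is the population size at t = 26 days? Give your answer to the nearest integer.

499254 cells

Phase 1: N(4.5) = 196000·e^(0.16×4.5) = 196000·e^0.72 = 402669.
Phase 2 runs for 26 − 4.5 = 21.5 days at r = 0.01.
N(26) = 402669·e^(0.01×21.5) = 402669·e^0.215 = 499254.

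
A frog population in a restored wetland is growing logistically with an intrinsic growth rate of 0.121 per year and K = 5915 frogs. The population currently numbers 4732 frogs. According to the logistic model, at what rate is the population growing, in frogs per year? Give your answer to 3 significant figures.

dN/dt = rN(1 − N/K) = 0.121 × 4732 × (1 − 4732/5915).
1 − 4732/5915 = 0.2; dN/dt = 0.121 × 4732 × 0.2 = 114.51.

115 frogs per year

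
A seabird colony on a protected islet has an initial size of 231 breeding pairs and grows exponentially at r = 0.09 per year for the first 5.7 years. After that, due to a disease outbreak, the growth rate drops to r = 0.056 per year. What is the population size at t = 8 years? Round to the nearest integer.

439 breeding pairs

Phase 1: N(5.7) = 231·e^(0.09×5.7) = 231·e^0.513 = 385.838.
Phase 2 runs for 8 − 5.7 = 2.3 years at r = 0.056.
N(8) = 385.838·e^(0.056×2.3) = 385.838·e^0.1288 = 438.876.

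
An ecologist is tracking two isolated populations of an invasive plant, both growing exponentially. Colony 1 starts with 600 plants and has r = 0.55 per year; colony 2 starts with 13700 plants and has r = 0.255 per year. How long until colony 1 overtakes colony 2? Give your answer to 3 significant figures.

Set 600·e^(0.55t) = 13700·e^(0.255t).
e^((0.55 − 0.255)t) = 13700/600 → e^(0.295·t) = 22.833.
0.295·t = ln(22.833) = 3.1282, so t = 3.1282/0.295 = 10.604.

10.6 years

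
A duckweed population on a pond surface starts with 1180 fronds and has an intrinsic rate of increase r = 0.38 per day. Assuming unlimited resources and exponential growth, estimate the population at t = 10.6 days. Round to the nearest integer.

N(t) = N₀·e^(rt) = 1180 × e^(0.38×10.6) = 1180 × e^4.028.
e^4.028 ≈ 56.149, so N ≈ 1180 × 56.149 = 66255.2.

66255 fronds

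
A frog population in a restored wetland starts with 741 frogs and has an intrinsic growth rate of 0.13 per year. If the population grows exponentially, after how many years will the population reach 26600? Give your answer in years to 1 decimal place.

Set N₀·e^(rt) = 26600: e^(0.13·t) = 26600/741 = 35.897.
0.13·t = ln(35.897) = 3.5807, so t = 3.5807/0.13 = 27.544.

27.5 years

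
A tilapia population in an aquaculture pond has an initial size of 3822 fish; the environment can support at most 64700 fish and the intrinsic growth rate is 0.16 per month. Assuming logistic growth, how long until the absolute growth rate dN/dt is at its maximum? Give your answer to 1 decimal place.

17.3 months

Logistic growth is fastest at N = K/2 = 32350.
A = (K − N₀)/N₀ = 15.928. Set K/(1 + A·e^(−rt)) = K/2 → A·e^(−rt) = 1.
e^(−0.16t) = 1/15.928 = 0.0627813, so t = ln(15.928)/0.16 = 2.7681/0.16 = 17.301.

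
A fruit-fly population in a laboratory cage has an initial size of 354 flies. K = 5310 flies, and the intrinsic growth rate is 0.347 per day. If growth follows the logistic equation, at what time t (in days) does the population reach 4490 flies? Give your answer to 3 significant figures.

A = (K − N₀)/N₀ = (5310 − 354)/354 = 14.
Solve 5310/(1 + 14·e^(−0.347t)) = 4490: 1 + 14·e^(−0.347t) = 1.1826, so e^(−0.347t) = 0.0130449.
−0.347·t = ln(0.0130449) = -4.3394, so t = 4.3394/0.347 = 12.505.

12.5 days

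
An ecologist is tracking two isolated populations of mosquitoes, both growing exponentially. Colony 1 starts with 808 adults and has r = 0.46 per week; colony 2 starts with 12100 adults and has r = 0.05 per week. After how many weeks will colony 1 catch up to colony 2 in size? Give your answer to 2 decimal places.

6.60 weeks

Set 808·e^(0.46t) = 12100·e^(0.05t).
e^((0.46 − 0.05)t) = 12100/808 → e^(0.41·t) = 14.975.
0.41·t = ln(14.975) = 2.7064, so t = 2.7064/0.41 = 6.601.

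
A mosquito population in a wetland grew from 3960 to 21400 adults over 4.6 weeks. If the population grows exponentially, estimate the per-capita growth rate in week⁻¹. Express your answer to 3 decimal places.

0.367 per week

From N(t) = N₀·e^(rt): e^(r·4.6) = 21400/3960 = 5.404.
r·4.6 = ln(5.404) = 1.6871, so r = 1.6871/4.6 = 0.36677.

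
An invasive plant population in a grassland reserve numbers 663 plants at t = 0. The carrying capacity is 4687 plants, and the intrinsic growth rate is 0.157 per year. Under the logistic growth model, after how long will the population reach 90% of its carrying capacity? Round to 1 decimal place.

25.5 years

A = (K − N₀)/N₀ = (4687 − 663)/663 = 6.0694.
Solve 4687/(1 + 6.0694·e^(−0.157t)) = 4218.3: 1 + 6.0694·e^(−0.157t) = 1.1111, so e^(−0.157t) = 0.0183068.
−0.157·t = ln(0.0183068) = -4.0005, so t = 4.0005/0.157 = 25.481.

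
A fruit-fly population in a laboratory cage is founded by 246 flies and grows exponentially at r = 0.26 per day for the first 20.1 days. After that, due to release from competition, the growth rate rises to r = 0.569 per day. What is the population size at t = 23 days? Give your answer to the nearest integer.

Phase 1: N(20.1) = 246·e^(0.26×20.1) = 246·e^5.226 = 45767.6.
Phase 2 runs for 23 − 20.1 = 2.9 days at r = 0.569.
N(23) = 45767.6·e^(0.569×2.9) = 45767.6·e^1.65 = 238335.

238335 flies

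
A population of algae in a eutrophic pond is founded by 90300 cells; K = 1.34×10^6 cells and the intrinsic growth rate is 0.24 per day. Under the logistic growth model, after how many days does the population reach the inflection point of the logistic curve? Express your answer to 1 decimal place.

Logistic growth is fastest at N = K/2 = 670000.
A = (K − N₀)/N₀ = 13.839. Set K/(1 + A·e^(−rt)) = K/2 → A·e^(−rt) = 1.
e^(−0.24t) = 1/13.839 = 0.0722573, so t = ln(13.839)/0.24 = 2.6275/0.24 = 10.948.

10.9 days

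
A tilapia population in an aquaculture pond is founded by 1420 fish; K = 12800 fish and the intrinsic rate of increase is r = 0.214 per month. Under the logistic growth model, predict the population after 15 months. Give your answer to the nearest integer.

A = (K − N₀)/N₀ = (12800 − 1420)/1420 = 8.0141.
N(t) = K/(1 + A·e^(−rt)) = 12800/(1 + 8.0141×e^(−0.214×15)).
e^(−3.21) = 0.040357; denominator = 1 + 8.0141×0.040357 = 1.3234.
N = 12800/1.3234 = 9671.9.

9672 fish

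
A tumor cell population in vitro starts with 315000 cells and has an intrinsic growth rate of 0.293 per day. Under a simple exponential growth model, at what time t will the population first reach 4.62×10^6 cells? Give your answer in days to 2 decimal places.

Set N₀·e^(rt) = 4.62×10^6: e^(0.293·t) = 4.62×10^6/315000 = 14.667.
0.293·t = ln(14.667) = 2.6856, so t = 2.6856/0.293 = 9.1658.

9.17 days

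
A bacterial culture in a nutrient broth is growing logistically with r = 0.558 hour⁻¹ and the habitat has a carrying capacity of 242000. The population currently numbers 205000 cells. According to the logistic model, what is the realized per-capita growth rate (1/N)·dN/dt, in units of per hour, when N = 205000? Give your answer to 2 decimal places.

(1/N)·dN/dt = r(1 − N/K) = 0.558 × (1 − 205000/242000).
= 0.558 × 0.15289 = 0.085314.

0.09 per hour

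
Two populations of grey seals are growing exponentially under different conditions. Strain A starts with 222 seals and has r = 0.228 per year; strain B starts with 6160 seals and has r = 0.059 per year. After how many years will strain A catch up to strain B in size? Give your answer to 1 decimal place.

Set 222·e^(0.228t) = 6160·e^(0.059t).
e^((0.228 − 0.059)t) = 6160/222 → e^(0.169·t) = 27.748.
0.169·t = ln(27.748) = 3.3232, so t = 3.3232/0.169 = 19.664.

19.7 years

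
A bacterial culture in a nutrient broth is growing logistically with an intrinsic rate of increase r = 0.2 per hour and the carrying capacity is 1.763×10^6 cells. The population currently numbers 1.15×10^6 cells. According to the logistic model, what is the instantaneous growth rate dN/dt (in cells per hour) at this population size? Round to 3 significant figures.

dN/dt = rN(1 − N/K) = 0.2 × 1.15×10^6 × (1 − 1.15×10^6/1.763×10^6).
1 − 1.15×10^6/1.763×10^6 = 0.3477; dN/dt = 0.2 × 1.15×10^6 × 0.3477 = 79972.

80000 cells per hour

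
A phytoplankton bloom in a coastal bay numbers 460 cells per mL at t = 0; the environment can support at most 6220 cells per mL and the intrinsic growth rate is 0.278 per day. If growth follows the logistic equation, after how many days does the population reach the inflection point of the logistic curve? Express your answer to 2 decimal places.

Logistic growth is fastest at N = K/2 = 3110.
A = (K − N₀)/N₀ = 12.522. Set K/(1 + A·e^(−rt)) = K/2 → A·e^(−rt) = 1.
e^(−0.278t) = 1/12.522 = 0.0798611, so t = ln(12.522)/0.278 = 2.5275/0.278 = 9.0916.

9.09 days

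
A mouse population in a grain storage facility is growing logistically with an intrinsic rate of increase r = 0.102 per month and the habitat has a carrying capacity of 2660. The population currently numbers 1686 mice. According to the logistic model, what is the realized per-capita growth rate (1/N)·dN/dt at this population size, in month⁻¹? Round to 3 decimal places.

(1/N)·dN/dt = r(1 − N/K) = 0.102 × (1 − 1686/2660).
= 0.102 × 0.36617 = 0.037349.

0.037 per month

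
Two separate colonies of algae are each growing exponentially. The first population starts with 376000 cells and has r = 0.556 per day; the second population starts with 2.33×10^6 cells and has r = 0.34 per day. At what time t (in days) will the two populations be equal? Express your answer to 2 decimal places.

8.44 days

Set 376000·e^(0.556t) = 2.33×10^6·e^(0.34t).
e^((0.556 − 0.34)t) = 2.33×10^6/376000 → e^(0.216·t) = 6.1968.
0.216·t = ln(6.1968) = 1.824, so t = 1.824/0.216 = 8.4446.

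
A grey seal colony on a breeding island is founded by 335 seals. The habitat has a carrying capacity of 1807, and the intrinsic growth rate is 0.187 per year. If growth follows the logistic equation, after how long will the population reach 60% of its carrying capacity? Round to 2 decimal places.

10.08 years

A = (K − N₀)/N₀ = (1807 − 335)/335 = 4.394.
Solve 1807/(1 + 4.394·e^(−0.187t)) = 1084.2: 1 + 4.394·e^(−0.187t) = 1.6667, so e^(−0.187t) = 0.151721.
−0.187·t = ln(0.151721) = -1.8857, so t = 1.8857/0.187 = 10.084.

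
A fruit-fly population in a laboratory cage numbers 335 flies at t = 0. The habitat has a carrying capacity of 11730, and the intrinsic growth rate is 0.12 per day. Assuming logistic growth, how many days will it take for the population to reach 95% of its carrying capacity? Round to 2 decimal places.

53.93 days

A = (K − N₀)/N₀ = (11730 − 335)/335 = 34.015.
Solve 11730/(1 + 34.015·e^(−0.12t)) = 11143.5: 1 + 34.015·e^(−0.12t) = 1.0526, so e^(−0.12t) = 0.00154731.
−0.12·t = ln(0.00154731) = -6.4712, so t = 6.4712/0.12 = 53.927.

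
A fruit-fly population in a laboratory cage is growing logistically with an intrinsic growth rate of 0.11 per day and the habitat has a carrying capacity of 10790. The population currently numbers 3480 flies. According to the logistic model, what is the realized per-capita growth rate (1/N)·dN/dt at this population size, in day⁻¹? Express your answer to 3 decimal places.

0.075 per day

(1/N)·dN/dt = r(1 − N/K) = 0.11 × (1 − 3480/10790).
= 0.11 × 0.67748 = 0.074523.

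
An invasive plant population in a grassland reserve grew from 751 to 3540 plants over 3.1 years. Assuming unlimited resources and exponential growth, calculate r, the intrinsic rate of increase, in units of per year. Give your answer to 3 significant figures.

0.500 per year

From N(t) = N₀·e^(rt): e^(r·3.1) = 3540/751 = 4.7137.
r·3.1 = ln(4.7137) = 1.5505, so r = 1.5505/3.1 = 0.50015.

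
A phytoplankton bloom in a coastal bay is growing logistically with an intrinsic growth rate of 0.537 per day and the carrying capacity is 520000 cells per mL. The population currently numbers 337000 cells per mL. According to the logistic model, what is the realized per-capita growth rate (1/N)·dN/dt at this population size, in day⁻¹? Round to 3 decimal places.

0.189 per day

(1/N)·dN/dt = r(1 − N/K) = 0.537 × (1 − 337000/520000).
= 0.537 × 0.35192 = 0.18898.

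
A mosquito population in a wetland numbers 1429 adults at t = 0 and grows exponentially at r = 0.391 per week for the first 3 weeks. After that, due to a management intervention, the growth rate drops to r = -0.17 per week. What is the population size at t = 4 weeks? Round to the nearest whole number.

3896 adults

Phase 1: N(3) = 1429·e^(0.391×3) = 1429·e^1.173 = 4618.06.
Phase 2 runs for 4 − 3 = 1 weeks at r = -0.17.
N(4) = 4618.06·e^(-0.17×1) = 4618.06·e^-0.17 = 3896.1.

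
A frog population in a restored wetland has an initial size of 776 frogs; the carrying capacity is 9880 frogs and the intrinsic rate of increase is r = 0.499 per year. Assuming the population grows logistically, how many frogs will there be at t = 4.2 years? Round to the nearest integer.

4045 frogs

A = (K − N₀)/N₀ = (9880 − 776)/776 = 11.732.
N(t) = K/(1 + A·e^(−rt)) = 9880/(1 + 11.732×e^(−0.499×4.2)).
e^(−2.096) = 0.12297; denominator = 1 + 11.732×0.12297 = 2.4427.
N = 9880/2.4427 = 4044.7.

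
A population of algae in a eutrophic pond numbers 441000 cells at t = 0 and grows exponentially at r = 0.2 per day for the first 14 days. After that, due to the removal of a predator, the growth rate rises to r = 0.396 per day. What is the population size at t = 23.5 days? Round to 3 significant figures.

Phase 1: N(14) = 441000·e^(0.2×14) = 441000·e^2.8 = 7.252089×10^6.
Phase 2 runs for 23.5 − 14 = 9.5 days at r = 0.396.
N(23.5) = 7.252089×10^6·e^(0.396×9.5) = 7.252089×10^6·e^3.762 = 3.120894×10^8.

312000000 cells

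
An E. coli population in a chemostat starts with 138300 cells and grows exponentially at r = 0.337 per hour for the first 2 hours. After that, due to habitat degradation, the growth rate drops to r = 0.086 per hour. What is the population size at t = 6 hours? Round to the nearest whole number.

382767 cells

Phase 1: N(2) = 138300·e^(0.337×2) = 138300·e^0.674 = 271354.
Phase 2 runs for 6 − 2 = 4 hours at r = 0.086.
N(6) = 271354·e^(0.086×4) = 271354·e^0.344 = 382767.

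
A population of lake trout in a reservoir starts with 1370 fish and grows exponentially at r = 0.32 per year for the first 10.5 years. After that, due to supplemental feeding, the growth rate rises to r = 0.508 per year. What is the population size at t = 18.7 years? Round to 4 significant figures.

2541000 fish

Phase 1: N(10.5) = 1370·e^(0.32×10.5) = 1370·e^3.36 = 39441.2.
Phase 2 runs for 18.7 − 10.5 = 8.2 years at r = 0.508.
N(18.7) = 39441.2·e^(0.508×8.2) = 39441.2·e^4.166 = 2.541248×10^6.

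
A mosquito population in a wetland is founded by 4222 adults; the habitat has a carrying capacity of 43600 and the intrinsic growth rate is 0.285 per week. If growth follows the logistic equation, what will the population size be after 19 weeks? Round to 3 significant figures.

A = (K − N₀)/N₀ = (43600 − 4222)/4222 = 9.3269.
N(t) = K/(1 + A·e^(−rt)) = 43600/(1 + 9.3269×e^(−0.285×19)).
e^(−5.415) = 0.0044493; denominator = 1 + 9.3269×0.0044493 = 1.0415.
N = 43600/1.0415 = 41862.8.

41900 adults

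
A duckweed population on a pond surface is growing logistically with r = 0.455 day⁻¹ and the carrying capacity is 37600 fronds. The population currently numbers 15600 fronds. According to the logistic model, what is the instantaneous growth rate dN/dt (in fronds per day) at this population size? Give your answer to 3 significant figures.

4150 fronds per day

dN/dt = rN(1 − N/K) = 0.455 × 15600 × (1 − 15600/37600).
1 − 15600/37600 = 0.58511; dN/dt = 0.455 × 15600 × 0.58511 = 4153.1.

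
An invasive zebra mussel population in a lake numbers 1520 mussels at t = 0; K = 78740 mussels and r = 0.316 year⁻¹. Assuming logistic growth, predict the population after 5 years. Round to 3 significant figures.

6870 mussels

A = (K − N₀)/N₀ = (78740 − 1520)/1520 = 50.803.
N(t) = K/(1 + A·e^(−rt)) = 78740/(1 + 50.803×e^(−0.316×5)).
e^(−1.58) = 0.20598; denominator = 1 + 50.803×0.20598 = 11.464.
N = 78740/11.464 = 6868.41.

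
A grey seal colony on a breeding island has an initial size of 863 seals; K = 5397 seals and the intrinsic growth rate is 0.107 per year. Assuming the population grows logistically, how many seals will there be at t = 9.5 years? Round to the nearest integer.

A = (K − N₀)/N₀ = (5397 − 863)/863 = 5.2538.
N(t) = K/(1 + A·e^(−rt)) = 5397/(1 + 5.2538×e^(−0.107×9.5)).
e^(−1.016) = 0.36186; denominator = 1 + 5.2538×0.36186 = 2.9011.
N = 5397/2.9011 = 1860.31.

1860 seals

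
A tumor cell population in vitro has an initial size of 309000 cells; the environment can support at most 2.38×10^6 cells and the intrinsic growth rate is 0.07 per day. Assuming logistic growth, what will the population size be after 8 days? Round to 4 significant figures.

492900 cells

A = (K − N₀)/N₀ = (2.38×10^6 − 309000)/309000 = 6.7023.
N(t) = K/(1 + A·e^(−rt)) = 2.38×10^6/(1 + 6.7023×e^(−0.07×8)).
e^(−0.56) = 0.57121; denominator = 1 + 6.7023×0.57121 = 4.8284.
N = 2.38×10^6/4.8284 = 492917.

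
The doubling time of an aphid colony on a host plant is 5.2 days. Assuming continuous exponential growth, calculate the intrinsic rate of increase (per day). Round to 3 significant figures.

r = ln(2)/t_d = 0.6931/5.2 = 0.1333.

0.133 per day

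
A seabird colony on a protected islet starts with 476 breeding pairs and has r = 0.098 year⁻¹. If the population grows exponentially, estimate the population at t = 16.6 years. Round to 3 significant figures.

N(t) = N₀·e^(rt) = 476 × e^(0.098×16.6) = 476 × e^1.627.
e^1.627 ≈ 5.0876, so N ≈ 476 × 5.0876 = 2421.68.

2420 breeding pairs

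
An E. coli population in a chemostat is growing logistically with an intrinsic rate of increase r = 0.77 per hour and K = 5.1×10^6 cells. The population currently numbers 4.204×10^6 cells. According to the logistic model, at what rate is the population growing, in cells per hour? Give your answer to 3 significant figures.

dN/dt = rN(1 − N/K) = 0.77 × 4.204×10^6 × (1 − 4.204×10^6/5.1×10^6).
1 − 4.204×10^6/5.1×10^6 = 0.17569; dN/dt = 0.77 × 4.204×10^6 × 0.17569 = 5.68711×10^5.

569000 cells per hour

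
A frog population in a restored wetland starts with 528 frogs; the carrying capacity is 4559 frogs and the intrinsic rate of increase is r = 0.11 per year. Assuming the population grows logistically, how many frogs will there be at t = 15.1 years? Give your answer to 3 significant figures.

1860 frogs

A = (K − N₀)/N₀ = (4559 − 528)/528 = 7.6345.
N(t) = K/(1 + A·e^(−rt)) = 4559/(1 + 7.6345×e^(−0.11×15.1)).
e^(−1.661) = 0.18995; denominator = 1 + 7.6345×0.18995 = 2.4502.
N = 4559/2.4502 = 1860.7.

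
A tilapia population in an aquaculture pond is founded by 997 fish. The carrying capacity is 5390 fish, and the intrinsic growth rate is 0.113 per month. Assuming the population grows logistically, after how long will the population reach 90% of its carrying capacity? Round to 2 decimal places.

A = (K − N₀)/N₀ = (5390 − 997)/997 = 4.4062.
Solve 5390/(1 + 4.4062·e^(−0.113t)) = 4851: 1 + 4.4062·e^(−0.113t) = 1.1111, so e^(−0.113t) = 0.0252169.
−0.113·t = ln(0.0252169) = -3.6802, so t = 3.6802/0.113 = 32.569.

32.57 months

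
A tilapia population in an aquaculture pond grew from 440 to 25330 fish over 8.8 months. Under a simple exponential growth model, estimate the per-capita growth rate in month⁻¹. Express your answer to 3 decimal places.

From N(t) = N₀·e^(rt): e^(r·8.8) = 25330/440 = 57.568.
r·8.8 = ln(57.568) = 4.053, so r = 4.053/8.8 = 0.46056.

0.461 per month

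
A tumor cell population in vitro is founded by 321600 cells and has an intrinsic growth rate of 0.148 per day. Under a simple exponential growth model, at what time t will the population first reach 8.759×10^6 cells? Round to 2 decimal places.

22.33 days

Set N₀·e^(rt) = 8.759×10^6: e^(0.148·t) = 8.759×10^6/321600 = 27.236.
0.148·t = ln(27.236) = 3.3045, so t = 3.3045/0.148 = 22.328.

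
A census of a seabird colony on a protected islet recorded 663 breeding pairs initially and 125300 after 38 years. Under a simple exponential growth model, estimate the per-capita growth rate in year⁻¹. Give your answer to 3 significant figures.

0.138 per year

From N(t) = N₀·e^(rt): e^(r·38) = 125300/663 = 188.99.
r·38 = ln(188.99) = 5.2417, so r = 5.2417/38 = 0.13794.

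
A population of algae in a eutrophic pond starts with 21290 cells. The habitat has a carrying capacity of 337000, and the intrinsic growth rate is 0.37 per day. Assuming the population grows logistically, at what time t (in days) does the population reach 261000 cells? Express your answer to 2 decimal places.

10.62 days

A = (K − N₀)/N₀ = (337000 − 21290)/21290 = 14.829.
Solve 337000/(1 + 14.829·e^(−0.37t)) = 261000: 1 + 14.829·e^(−0.37t) = 1.2912, so e^(−0.37t) = 0.0196363.
−0.37·t = ln(0.0196363) = -3.9304, so t = 3.9304/0.37 = 10.623.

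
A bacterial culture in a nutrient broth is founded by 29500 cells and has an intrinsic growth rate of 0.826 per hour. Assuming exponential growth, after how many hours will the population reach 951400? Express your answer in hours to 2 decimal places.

Set N₀·e^(rt) = 951400: e^(0.826·t) = 951400/29500 = 32.251.
0.826·t = ln(32.251) = 3.4735, so t = 3.4735/0.826 = 4.2053.

4.21 hours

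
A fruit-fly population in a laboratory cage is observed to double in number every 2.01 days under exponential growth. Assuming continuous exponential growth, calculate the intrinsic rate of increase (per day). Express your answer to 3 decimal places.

0.345 per day

r = ln(2)/t_d = 0.6931/2.01 = 0.34485.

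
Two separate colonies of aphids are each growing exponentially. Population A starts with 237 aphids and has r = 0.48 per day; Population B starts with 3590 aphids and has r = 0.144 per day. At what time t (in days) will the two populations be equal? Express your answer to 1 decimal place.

8.1 days

Set 237·e^(0.48t) = 3590·e^(0.144t).
e^((0.48 − 0.144)t) = 3590/237 → e^(0.336·t) = 15.148.
0.336·t = ln(15.148) = 2.7178, so t = 2.7178/0.336 = 8.0888.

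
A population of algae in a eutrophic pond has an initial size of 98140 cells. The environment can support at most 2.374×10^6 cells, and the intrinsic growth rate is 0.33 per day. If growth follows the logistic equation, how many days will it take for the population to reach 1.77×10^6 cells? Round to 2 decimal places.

A = (K − N₀)/N₀ = (2.374×10^6 − 98140)/98140 = 23.19.
Solve 2.374×10^6/(1 + 23.19·e^(−0.33t)) = 1.77×10^6: 1 + 23.19·e^(−0.33t) = 1.3412, so e^(−0.33t) = 0.0147151.
−0.33·t = ln(0.0147151) = -4.2189, so t = 4.2189/0.33 = 12.784.

12.78 days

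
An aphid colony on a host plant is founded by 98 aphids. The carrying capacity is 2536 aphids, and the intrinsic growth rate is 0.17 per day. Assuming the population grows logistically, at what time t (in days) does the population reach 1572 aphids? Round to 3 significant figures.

21.8 days

A = (K − N₀)/N₀ = (2536 − 98)/98 = 24.878.
Solve 2536/(1 + 24.878·e^(−0.17t)) = 1572: 1 + 24.878·e^(−0.17t) = 1.6132, so e^(−0.17t) = 0.02465.
−0.17·t = ln(0.02465) = -3.703, so t = 3.703/0.17 = 21.782.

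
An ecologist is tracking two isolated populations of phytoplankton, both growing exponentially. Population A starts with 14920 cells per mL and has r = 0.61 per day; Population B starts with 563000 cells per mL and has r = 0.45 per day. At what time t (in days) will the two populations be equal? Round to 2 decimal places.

Set 14920·e^(0.61t) = 563000·e^(0.45t).
e^((0.61 − 0.45)t) = 563000/14920 → e^(0.16·t) = 37.735.
0.16·t = ln(37.735) = 3.6306, so t = 3.6306/0.16 = 22.691.

22.69 days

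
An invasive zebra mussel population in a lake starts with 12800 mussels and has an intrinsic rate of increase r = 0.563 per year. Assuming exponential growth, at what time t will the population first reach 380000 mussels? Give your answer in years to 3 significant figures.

Set N₀·e^(rt) = 380000: e^(0.563·t) = 380000/12800 = 29.688.
0.563·t = ln(29.688) = 3.3907, so t = 3.3907/0.563 = 6.0226.

6.02 years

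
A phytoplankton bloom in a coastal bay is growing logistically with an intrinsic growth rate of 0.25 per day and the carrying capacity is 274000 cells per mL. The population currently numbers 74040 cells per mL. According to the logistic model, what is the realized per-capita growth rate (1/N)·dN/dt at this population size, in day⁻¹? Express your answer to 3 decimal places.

(1/N)·dN/dt = r(1 − N/K) = 0.25 × (1 − 74040/274000).
= 0.25 × 0.72978 = 0.18245.

0.182 per day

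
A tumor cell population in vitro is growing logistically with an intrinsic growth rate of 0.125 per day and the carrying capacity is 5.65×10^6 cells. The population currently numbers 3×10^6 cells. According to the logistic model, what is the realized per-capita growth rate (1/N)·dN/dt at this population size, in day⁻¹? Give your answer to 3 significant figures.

(1/N)·dN/dt = r(1 − N/K) = 0.125 × (1 − 3×10^6/5.65×10^6).
= 0.125 × 0.46903 = 0.058628.

0.0586 per day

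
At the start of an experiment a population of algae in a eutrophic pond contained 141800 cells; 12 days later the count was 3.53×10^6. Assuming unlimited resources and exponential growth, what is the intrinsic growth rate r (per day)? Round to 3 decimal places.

From N(t) = N₀·e^(rt): e^(r·12) = 3.53×10^6/141800 = 24.894.
r·12 = ln(24.894) = 3.2146, so r = 3.2146/12 = 0.26789.

0.268 per day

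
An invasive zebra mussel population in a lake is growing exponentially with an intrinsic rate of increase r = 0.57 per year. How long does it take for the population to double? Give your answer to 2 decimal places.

Doubling time t_d = ln(2)/r = 0.6931/0.57 = 1.216.

1.22 years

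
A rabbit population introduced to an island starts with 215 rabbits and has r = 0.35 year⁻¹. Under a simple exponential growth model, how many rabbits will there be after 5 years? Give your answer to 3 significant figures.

1240 rabbits

N(t) = N₀·e^(rt) = 215 × e^(0.35×5) = 215 × e^1.75.
e^1.75 ≈ 5.7546, so N ≈ 215 × 5.7546 = 1237.24.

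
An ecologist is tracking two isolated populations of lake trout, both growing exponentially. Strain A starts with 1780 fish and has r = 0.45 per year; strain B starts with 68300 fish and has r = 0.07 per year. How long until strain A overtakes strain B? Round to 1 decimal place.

Set 1780·e^(0.45t) = 68300·e^(0.07t).
e^((0.45 − 0.07)t) = 68300/1780 → e^(0.38·t) = 38.371.
0.38·t = ln(38.371) = 3.6473, so t = 3.6473/0.38 = 9.5981.

9.6 years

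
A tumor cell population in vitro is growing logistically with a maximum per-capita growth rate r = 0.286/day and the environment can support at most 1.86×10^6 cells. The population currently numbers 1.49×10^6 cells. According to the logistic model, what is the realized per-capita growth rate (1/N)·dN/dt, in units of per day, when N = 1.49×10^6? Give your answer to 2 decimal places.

0.06 per day

(1/N)·dN/dt = r(1 − N/K) = 0.286 × (1 − 1.49×10^6/1.86×10^6).
= 0.286 × 0.19892 = 0.056892.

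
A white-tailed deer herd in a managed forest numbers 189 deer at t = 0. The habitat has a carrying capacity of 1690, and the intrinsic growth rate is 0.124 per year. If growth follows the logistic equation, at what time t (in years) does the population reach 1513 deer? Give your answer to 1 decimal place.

A = (K − N₀)/N₀ = (1690 − 189)/189 = 7.9418.
Solve 1690/(1 + 7.9418·e^(−0.124t)) = 1513: 1 + 7.9418·e^(−0.124t) = 1.117, so e^(−0.124t) = 0.0147304.
−0.124·t = ln(0.0147304) = -4.2178, so t = 4.2178/0.124 = 34.015.

34.0 years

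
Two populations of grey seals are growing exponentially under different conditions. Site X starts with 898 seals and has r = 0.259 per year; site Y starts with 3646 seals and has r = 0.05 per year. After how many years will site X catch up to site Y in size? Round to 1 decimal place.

6.7 years

Set 898·e^(0.259t) = 3646·e^(0.05t).
e^((0.259 − 0.05)t) = 3646/898 → e^(0.209·t) = 4.0601.
0.209·t = ln(4.0601) = 1.4012, so t = 1.4012/0.209 = 6.7044.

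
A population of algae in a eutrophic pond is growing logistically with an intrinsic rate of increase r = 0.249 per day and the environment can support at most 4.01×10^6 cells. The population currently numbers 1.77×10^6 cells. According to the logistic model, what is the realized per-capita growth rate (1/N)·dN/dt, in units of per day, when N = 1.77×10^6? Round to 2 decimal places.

0.14 per day

(1/N)·dN/dt = r(1 − N/K) = 0.249 × (1 − 1.77×10^6/4.01×10^6).
= 0.249 × 0.5586 = 0.13909.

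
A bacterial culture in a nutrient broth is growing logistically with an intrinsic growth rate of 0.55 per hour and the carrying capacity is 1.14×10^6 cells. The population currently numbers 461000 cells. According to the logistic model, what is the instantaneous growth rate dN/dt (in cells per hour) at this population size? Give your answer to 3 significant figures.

dN/dt = rN(1 − N/K) = 0.55 × 461000 × (1 − 461000/1.14×10^6).
1 − 461000/1.14×10^6 = 0.59561; dN/dt = 0.55 × 461000 × 0.59561 = 1.51018×10^5.

151000 cells per hour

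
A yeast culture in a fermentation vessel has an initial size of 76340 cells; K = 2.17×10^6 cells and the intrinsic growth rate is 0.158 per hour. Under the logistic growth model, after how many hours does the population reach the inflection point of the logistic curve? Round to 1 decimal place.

Logistic growth is fastest at N = K/2 = 1.085×10^6.
A = (K − N₀)/N₀ = 27.425. Set K/(1 + A·e^(−rt)) = K/2 → A·e^(−rt) = 1.
e^(−0.158t) = 1/27.425 = 0.0364625, so t = ln(27.425)/0.158 = 3.3115/0.158 = 20.959.

21.0 hours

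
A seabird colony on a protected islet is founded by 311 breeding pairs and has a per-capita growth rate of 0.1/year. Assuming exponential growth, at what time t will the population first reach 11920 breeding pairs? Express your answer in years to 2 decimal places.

36.46 years

Set N₀·e^(rt) = 11920: e^(0.1·t) = 11920/311 = 38.328.
0.1·t = ln(38.328) = 3.6462, so t = 3.6462/0.1 = 36.462.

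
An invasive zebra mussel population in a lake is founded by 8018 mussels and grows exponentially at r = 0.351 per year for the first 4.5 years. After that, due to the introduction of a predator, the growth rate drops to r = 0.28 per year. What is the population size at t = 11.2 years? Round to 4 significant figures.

Phase 1: N(4.5) = 8018·e^(0.351×4.5) = 8018·e^1.579 = 38907.6.
Phase 2 runs for 11.2 − 4.5 = 6.7 years at r = 0.28.
N(11.2) = 38907.6·e^(0.28×6.7) = 38907.6·e^1.876 = 253963.

254000 mussels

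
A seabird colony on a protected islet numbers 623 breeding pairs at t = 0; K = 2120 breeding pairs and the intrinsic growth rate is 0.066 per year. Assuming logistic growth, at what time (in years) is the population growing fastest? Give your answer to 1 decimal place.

Logistic growth is fastest at N = K/2 = 1060.
A = (K − N₀)/N₀ = 2.4029. Set K/(1 + A·e^(−rt)) = K/2 → A·e^(−rt) = 1.
e^(−0.066t) = 1/2.4029 = 0.416166, so t = ln(2.4029)/0.066 = 0.87667/0.066 = 13.283.

13.3 years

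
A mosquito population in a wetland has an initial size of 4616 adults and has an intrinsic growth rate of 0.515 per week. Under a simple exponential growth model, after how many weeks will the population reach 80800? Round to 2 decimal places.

Set N₀·e^(rt) = 80800: e^(0.515·t) = 80800/4616 = 17.504.
0.515·t = ln(17.504) = 2.8624, so t = 2.8624/0.515 = 5.5582.

5.56 weeks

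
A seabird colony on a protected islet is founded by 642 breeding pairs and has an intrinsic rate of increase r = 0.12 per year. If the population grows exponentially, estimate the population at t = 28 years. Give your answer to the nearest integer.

N(t) = N₀·e^(rt) = 642 × e^(0.12×28) = 642 × e^3.36.
e^3.36 ≈ 28.789, so N ≈ 642 × 28.789 = 18482.7.

18483 breeding pairs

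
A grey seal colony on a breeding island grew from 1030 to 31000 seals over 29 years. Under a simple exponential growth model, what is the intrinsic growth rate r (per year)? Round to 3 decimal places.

0.117 per year

From N(t) = N₀·e^(rt): e^(r·29) = 31000/1030 = 30.097.
r·29 = ln(30.097) = 3.4044, so r = 3.4044/29 = 0.11739.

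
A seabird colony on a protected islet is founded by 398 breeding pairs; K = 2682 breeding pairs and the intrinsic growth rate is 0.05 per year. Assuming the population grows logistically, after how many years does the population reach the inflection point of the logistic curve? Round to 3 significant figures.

Logistic growth is fastest at N = K/2 = 1341.
A = (K − N₀)/N₀ = 5.7387. Set K/(1 + A·e^(−rt)) = K/2 → A·e^(−rt) = 1.
e^(−0.05t) = 1/5.7387 = 0.174256, so t = ln(5.7387)/0.05 = 1.7472/0.05 = 34.945.

34.9 years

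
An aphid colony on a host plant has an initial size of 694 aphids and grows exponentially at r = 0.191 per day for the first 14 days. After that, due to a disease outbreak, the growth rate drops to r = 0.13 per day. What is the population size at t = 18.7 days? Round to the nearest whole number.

Phase 1: N(14) = 694·e^(0.191×14) = 694·e^2.674 = 10061.5.
Phase 2 runs for 18.7 − 14 = 4.7 days at r = 0.13.
N(18.7) = 10061.5·e^(0.13×4.7) = 10061.5·e^0.611 = 18536.

18536 aphids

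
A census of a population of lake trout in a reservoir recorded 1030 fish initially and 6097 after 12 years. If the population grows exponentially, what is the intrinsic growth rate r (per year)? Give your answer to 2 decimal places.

From N(t) = N₀·e^(rt): e^(r·12) = 6097/1030 = 5.9194.
r·12 = ln(5.9194) = 1.7782, so r = 1.7782/12 = 0.14819.

0.15 per year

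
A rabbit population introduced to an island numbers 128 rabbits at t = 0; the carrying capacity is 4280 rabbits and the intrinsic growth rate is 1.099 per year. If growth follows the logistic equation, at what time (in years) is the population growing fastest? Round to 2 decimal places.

3.17 years

Logistic growth is fastest at N = K/2 = 2140.
A = (K − N₀)/N₀ = 32.438. Set K/(1 + A·e^(−rt)) = K/2 → A·e^(−rt) = 1.
e^(−1.099t) = 1/32.438 = 0.0308285, so t = ln(32.438)/1.099 = 3.4793/1.099 = 3.1659.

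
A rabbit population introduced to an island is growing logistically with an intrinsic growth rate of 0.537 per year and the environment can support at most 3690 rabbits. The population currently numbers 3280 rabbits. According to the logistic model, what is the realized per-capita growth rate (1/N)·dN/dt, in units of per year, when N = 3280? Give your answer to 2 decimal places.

(1/N)·dN/dt = r(1 − N/K) = 0.537 × (1 − 3280/3690).
= 0.537 × 0.11111 = 0.059667.

0.06 per year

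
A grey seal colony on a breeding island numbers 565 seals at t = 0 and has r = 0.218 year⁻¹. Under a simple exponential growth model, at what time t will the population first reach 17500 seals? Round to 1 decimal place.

Set N₀·e^(rt) = 17500: e^(0.218·t) = 17500/565 = 30.973.
0.218·t = ln(30.973) = 3.4331, so t = 3.4331/0.218 = 15.748.

15.7 years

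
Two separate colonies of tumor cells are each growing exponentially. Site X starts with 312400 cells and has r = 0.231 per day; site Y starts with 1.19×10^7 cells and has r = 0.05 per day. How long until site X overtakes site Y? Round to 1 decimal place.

20.1 days

Set 312400·e^(0.231t) = 1.19×10^7·e^(0.05t).
e^((0.231 − 0.05)t) = 1.19×10^7/312400 → e^(0.181·t) = 38.092.
0.181·t = ln(38.092) = 3.64, so t = 3.64/0.181 = 20.111.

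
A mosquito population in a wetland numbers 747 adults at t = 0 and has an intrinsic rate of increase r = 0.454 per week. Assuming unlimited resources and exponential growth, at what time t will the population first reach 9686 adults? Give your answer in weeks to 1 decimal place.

Set N₀·e^(rt) = 9686: e^(0.454·t) = 9686/747 = 12.967.
0.454·t = ln(12.967) = 2.5624, so t = 2.5624/0.454 = 5.644.

5.6 weeks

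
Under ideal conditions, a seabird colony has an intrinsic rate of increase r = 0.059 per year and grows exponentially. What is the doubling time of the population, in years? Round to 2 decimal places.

Doubling time t_d = ln(2)/r = 0.6931/0.059 = 11.748.

11.75 years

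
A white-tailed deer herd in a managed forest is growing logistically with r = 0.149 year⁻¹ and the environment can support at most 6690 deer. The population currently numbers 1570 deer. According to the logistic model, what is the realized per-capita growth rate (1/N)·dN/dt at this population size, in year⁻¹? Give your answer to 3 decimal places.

(1/N)·dN/dt = r(1 − N/K) = 0.149 × (1 − 1570/6690).
= 0.149 × 0.76532 = 0.11403.

0.114 per year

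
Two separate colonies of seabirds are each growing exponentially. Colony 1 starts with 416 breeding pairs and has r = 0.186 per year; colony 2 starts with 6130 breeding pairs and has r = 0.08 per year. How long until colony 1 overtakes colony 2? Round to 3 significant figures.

25.4 years

Set 416·e^(0.186t) = 6130·e^(0.08t).
e^((0.186 − 0.08)t) = 6130/416 → e^(0.106·t) = 14.736.
0.106·t = ln(14.736) = 2.6903, so t = 2.6903/0.106 = 25.38.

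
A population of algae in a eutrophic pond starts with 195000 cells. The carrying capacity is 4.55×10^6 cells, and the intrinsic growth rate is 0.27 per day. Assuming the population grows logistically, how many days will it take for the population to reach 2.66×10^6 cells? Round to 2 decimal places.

12.77 days

A = (K − N₀)/N₀ = (4.55×10^6 − 195000)/195000 = 22.333.
Solve 4.55×10^6/(1 + 22.333·e^(−0.27t)) = 2.66×10^6: 1 + 22.333·e^(−0.27t) = 1.7105, so e^(−0.27t) = 0.0318146.
−0.27·t = ln(0.0318146) = -3.4478, so t = 3.4478/0.27 = 12.77.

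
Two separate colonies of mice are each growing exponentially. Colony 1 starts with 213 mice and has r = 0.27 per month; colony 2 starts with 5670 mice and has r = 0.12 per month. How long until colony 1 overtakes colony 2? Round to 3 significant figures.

21.9 months

Set 213·e^(0.27t) = 5670·e^(0.12t).
e^((0.27 − 0.12)t) = 5670/213 → e^(0.15·t) = 26.62.
0.15·t = ln(26.62) = 3.2817, so t = 3.2817/0.15 = 21.878.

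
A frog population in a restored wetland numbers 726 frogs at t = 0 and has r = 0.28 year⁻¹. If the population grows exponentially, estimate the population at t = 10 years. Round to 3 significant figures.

N(t) = N₀·e^(rt) = 726 × e^(0.28×10) = 726 × e^2.8.
e^2.8 ≈ 16.445, so N ≈ 726 × 16.445 = 11938.8.

11900 frogs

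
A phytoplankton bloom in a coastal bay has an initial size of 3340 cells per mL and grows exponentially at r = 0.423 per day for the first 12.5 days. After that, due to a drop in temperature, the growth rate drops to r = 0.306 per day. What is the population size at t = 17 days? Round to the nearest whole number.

Phase 1: N(12.5) = 3340·e^(0.423×12.5) = 3340·e^5.287 = 660813.
Phase 2 runs for 17 − 12.5 = 4.5 days at r = 0.306.
N(17) = 660813·e^(0.306×4.5) = 660813·e^1.377 = 2.618798×10^6.

2618798 cells per mL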